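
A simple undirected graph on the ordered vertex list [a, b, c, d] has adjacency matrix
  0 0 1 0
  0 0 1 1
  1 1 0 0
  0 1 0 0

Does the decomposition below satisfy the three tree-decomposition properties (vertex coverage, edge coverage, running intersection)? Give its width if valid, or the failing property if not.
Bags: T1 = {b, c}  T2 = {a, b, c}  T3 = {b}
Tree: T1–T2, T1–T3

No — vertex d appears in no bag.

A tree decomposition must satisfy three properties: every vertex lies in some bag; for every edge, both endpoints lie together in some bag; and for every vertex, the bags containing it form a connected subtree. Here vertex d appears in no bag, so the decomposition is invalid.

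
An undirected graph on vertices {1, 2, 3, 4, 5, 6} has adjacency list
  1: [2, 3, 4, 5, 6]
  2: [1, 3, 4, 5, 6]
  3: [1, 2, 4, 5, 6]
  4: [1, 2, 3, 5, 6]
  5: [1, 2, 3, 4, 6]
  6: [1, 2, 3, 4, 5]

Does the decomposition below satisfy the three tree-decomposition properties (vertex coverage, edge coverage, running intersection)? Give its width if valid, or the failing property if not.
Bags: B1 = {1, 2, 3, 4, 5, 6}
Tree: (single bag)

Yes; width 5.

Checking the three conditions: (i) the bags cover all of {1, 2, 3, 4, 5, 6}; (ii) for each edge, some bag contains both endpoints; (iii) the bags containing any fixed vertex form a subtree. All hold, so the decomposition is valid with width 6 − 1 = 5.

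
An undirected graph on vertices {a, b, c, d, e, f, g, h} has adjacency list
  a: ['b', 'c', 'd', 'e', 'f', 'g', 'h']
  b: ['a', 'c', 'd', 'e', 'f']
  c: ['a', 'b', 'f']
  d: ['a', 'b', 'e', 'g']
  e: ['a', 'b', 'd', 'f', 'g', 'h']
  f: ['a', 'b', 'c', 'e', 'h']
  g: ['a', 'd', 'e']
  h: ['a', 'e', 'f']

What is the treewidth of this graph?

A width-3 tree decomposition is:
Bags: B1 = {a, b, e, f}  B2 = {a, b, d, e}  B3 = {a, b, c, f}  B4 = {a, e, f, h}  B5 = {a, d, e, g}
Tree: B1–B2, B1–B3, B1–B4, B2–B5
Each bag holds 4 vertices, so the decomposition has width 3, which upper-bounds the treewidth. For the lower bound, the 4 vertices {a, d, e, g} are pairwise adjacent, and any tree decomposition puts a clique entirely inside one bag — forcing width ≥ 3. Hence tw(G) = 3 exactly.

3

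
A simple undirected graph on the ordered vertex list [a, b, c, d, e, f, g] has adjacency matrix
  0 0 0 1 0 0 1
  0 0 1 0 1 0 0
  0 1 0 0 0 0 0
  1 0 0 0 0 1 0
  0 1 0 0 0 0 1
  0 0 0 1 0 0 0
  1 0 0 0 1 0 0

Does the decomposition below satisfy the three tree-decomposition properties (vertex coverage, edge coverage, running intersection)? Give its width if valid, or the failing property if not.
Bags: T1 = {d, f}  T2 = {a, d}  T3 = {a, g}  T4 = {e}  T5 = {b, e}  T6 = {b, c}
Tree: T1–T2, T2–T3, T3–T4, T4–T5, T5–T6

No — edge (g,e) lies in no bag.

A tree decomposition must satisfy three properties: every vertex lies in some bag; for every edge, both endpoints lie together in some bag; and for every vertex, the bags containing it form a connected subtree. Here edge (g,e) lies in no bag, so the decomposition is invalid.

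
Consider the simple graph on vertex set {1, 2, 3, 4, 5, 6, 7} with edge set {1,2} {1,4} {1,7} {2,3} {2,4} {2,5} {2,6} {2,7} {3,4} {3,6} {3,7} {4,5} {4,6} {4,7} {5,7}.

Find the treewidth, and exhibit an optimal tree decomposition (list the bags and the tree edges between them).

The largest bag has 4 vertices, giving width 3; this decomposition certifies tw(G) ≤ 3. On the other hand G contains the 4-clique {2, 3, 4, 6}. A clique must lie in a single bag of any decomposition, so no decomposition can have width below 3. Hence tw(G) = 3 exactly.

Treewidth 3.
One such decomposition:
Bags: B1 = {2, 4, 5, 7}  B2 = {1, 2, 4, 7}  B3 = {2, 3, 4, 7}  B4 = {2, 3, 4, 6}
Tree: B1–B2, B1–B3, B3–B4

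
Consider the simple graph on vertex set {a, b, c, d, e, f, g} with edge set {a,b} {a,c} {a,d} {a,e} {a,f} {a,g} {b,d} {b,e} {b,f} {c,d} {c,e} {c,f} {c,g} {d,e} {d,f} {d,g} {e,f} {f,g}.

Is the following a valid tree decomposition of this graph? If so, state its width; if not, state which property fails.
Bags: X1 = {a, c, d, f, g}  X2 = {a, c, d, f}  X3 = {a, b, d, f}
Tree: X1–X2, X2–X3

A tree decomposition must satisfy three properties: every vertex lies in some bag; for every edge, both endpoints lie together in some bag; and for every vertex, the bags containing it form a connected subtree. Here vertex e appears in no bag, so the decomposition is invalid.

No — vertex e appears in no bag.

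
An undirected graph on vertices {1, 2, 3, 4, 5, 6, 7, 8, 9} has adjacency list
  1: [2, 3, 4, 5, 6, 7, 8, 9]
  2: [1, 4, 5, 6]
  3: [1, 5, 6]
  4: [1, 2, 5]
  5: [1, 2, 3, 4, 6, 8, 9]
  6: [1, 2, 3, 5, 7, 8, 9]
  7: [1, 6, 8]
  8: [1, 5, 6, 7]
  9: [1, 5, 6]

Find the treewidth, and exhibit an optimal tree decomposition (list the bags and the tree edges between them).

Every bag has size at most 4, so the width is 4 − 1 = 3 and tw(G) ≤ 3. On the other hand G contains the 4-clique {1, 2, 4, 5}. A clique must lie in a single bag of any decomposition, so no decomposition can have width below 3. Therefore the treewidth is 3.

Treewidth 3.
One such decomposition:
Bags: B1 = {1, 5, 6, 9}  B2 = {1, 5, 6, 8}  B3 = {1, 2, 5, 6}  B4 = {1, 3, 5, 6}  B5 = {1, 6, 7, 8}  B6 = {1, 2, 4, 5}
Tree: B1–B2, B2–B3, B1–B4, B2–B5, B3–B6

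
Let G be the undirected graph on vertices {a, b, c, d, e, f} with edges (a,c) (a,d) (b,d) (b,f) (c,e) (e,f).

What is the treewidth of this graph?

2

A width-2 tree decomposition is:
Bags: B1 = {a, c, d}  B2 = {c, d, e}  B3 = {d, e, f}  B4 = {b, d, f}
Tree: B1–B2, B2–B3, B3–B4
Each bag holds 3 vertices, so the decomposition has width 2, which upper-bounds the treewidth. For the lower bound, G contains the cycle d–a–c–e–f–b–d, so G is not a forest; only forests have treewidth ≤ 1, hence tw(G) ≥ 2. Hence tw(G) = 2 exactly.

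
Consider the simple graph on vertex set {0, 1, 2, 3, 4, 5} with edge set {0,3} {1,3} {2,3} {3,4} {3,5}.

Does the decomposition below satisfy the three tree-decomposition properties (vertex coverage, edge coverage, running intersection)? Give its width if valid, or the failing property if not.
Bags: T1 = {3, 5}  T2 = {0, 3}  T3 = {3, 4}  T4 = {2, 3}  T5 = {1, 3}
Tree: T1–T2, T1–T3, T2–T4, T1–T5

Every vertex of G appears in some bag (union = {0, 1, 2, 3, 4, 5}); every edge is covered by a bag; and for each vertex v the set of bags containing v is connected in the bag tree. The decomposition is therefore valid. The largest bag has 2 vertices, so the width is 1.

Yes; width 1.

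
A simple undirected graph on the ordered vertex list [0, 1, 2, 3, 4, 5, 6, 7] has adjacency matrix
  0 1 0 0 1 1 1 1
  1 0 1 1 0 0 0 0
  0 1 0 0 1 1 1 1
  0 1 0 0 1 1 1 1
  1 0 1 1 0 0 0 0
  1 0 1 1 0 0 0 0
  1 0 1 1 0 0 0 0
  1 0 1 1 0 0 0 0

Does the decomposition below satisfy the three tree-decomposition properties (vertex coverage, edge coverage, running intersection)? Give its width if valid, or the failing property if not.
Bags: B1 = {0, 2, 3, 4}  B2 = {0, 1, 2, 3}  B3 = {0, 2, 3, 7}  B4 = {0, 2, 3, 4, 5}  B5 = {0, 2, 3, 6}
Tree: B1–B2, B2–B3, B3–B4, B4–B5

No — bags containing vertex 4 are not connected in the tree.

A tree decomposition must satisfy three properties: every vertex lies in some bag; for every edge, both endpoints lie together in some bag; and for every vertex, the bags containing it form a connected subtree. Here bags containing vertex 4 are not connected in the tree, so the decomposition is invalid.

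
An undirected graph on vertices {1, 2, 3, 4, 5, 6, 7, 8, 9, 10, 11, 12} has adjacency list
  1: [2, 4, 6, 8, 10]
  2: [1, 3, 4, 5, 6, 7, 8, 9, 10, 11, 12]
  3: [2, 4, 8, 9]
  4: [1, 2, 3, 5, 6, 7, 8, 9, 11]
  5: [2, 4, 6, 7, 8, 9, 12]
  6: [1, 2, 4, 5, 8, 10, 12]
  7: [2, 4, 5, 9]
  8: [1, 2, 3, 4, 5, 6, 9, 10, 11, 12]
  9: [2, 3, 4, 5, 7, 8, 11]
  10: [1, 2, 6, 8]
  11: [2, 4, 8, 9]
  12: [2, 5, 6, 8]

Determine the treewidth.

4

A width-4 tree decomposition is:
Bags: B1 = {2, 4, 5, 6, 8}  B2 = {2, 4, 5, 8, 9}  B3 = {2, 4, 8, 9, 11}  B4 = {2, 5, 6, 8, 12}  B5 = {2, 3, 4, 8, 9}  B6 = {2, 4, 5, 7, 9}  B7 = {1, 2, 4, 6, 8}  B8 = {1, 2, 6, 8, 10}
Tree: B1–B2, B2–B3, B1–B4, B3–B5, B2–B6, B1–B7, B7–B8
Each bag holds 5 vertices, so the decomposition has width 4, which upper-bounds the treewidth. For the lower bound, the 5 vertices {1, 2, 6, 8, 10} are pairwise adjacent, and any tree decomposition puts a clique entirely inside one bag — forcing width ≥ 4. Hence tw(G) = 4 exactly.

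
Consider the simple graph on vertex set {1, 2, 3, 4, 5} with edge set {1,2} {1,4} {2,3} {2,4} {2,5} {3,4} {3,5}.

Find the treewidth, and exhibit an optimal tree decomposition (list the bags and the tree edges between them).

Treewidth 2.
One such decomposition:
Bags: B1 = {1, 2, 4}  B2 = {2, 3, 4}  B3 = {2, 3, 5}
Tree: B1–B2, B2–B3

Each bag holds 3 vertices, so the decomposition has width 2, which upper-bounds the treewidth. For the lower bound, the 3 vertices {1, 2, 4} are pairwise adjacent, and any tree decomposition puts a clique entirely inside one bag — forcing width ≥ 2. Combining the bounds, tw(G) = 2.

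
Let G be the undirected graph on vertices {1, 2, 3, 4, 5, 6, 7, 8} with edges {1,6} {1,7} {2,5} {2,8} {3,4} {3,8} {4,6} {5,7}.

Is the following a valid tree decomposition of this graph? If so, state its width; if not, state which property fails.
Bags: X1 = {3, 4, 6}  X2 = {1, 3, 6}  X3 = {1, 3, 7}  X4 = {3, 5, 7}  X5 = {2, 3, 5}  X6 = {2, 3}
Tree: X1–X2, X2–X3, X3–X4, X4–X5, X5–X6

No — vertex 8 appears in no bag.

A tree decomposition must satisfy three properties: every vertex lies in some bag; for every edge, both endpoints lie together in some bag; and for every vertex, the bags containing it form a connected subtree. Here vertex 8 appears in no bag, so the decomposition is invalid.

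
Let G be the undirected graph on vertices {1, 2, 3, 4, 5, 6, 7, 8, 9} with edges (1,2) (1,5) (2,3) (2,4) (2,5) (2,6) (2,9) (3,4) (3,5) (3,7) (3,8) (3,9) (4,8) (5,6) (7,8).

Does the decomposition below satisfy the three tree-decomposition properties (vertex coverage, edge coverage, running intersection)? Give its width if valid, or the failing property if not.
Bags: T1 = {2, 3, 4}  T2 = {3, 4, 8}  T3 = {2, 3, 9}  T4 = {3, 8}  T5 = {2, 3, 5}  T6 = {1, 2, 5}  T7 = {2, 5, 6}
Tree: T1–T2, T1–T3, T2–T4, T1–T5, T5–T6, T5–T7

No — vertex 7 appears in no bag.

A tree decomposition must satisfy three properties: every vertex lies in some bag; for every edge, both endpoints lie together in some bag; and for every vertex, the bags containing it form a connected subtree. Here vertex 7 appears in no bag, so the decomposition is invalid.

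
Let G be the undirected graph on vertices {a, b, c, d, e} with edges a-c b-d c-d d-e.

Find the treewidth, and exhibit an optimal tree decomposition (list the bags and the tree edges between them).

Treewidth 1.
One optimal decomposition is:
Bags: B1 = {c, d}  B2 = {a, c}  B3 = {b, d}  B4 = {d, e}
Tree: B1–B2, B1–B3, B3–B4

The largest bag has 2 vertices, giving width 1; this decomposition certifies tw(G) ≤ 1. Any graph with an edge has treewidth ≥ 1, and G has the edge d–c. Therefore the treewidth is 1.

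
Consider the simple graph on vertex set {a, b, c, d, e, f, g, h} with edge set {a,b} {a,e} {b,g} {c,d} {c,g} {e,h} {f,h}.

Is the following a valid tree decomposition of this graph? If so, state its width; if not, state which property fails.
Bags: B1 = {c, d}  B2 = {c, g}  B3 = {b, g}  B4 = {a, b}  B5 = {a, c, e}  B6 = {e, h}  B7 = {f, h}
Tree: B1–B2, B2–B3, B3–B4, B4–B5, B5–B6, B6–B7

A tree decomposition must satisfy three properties: every vertex lies in some bag; for every edge, both endpoints lie together in some bag; and for every vertex, the bags containing it form a connected subtree. Here bags containing vertex c are not connected in the tree, so the decomposition is invalid.

No — bags containing vertex c are not connected in the tree.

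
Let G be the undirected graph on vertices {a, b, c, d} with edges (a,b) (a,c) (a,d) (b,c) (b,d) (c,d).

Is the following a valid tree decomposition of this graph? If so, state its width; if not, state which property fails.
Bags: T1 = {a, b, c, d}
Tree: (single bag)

Yes; width 3.

Every vertex of G appears in some bag (union = {a, b, c, d}); every edge is covered by a bag; and for each vertex v the set of bags containing v is connected in the bag tree. The decomposition is therefore valid. The largest bag has 4 vertices, so the width is 3.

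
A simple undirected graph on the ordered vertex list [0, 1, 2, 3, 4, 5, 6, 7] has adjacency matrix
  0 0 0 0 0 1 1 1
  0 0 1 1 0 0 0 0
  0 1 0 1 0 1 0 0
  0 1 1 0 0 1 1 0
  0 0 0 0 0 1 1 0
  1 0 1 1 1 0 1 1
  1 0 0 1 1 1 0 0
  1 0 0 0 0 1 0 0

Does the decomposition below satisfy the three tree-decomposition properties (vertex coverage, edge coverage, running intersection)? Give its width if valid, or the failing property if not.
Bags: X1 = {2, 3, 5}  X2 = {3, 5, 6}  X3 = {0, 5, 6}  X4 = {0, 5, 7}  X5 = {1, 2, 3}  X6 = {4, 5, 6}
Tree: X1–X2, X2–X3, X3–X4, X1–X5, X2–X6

Every vertex of G appears in some bag (union = {0, 1, 2, 3, 4, 5, 6, 7}); every edge is covered by a bag; and for each vertex v the set of bags containing v is connected in the bag tree. The decomposition is therefore valid. The largest bag has 3 vertices, so the width is 2.

Yes; width 2.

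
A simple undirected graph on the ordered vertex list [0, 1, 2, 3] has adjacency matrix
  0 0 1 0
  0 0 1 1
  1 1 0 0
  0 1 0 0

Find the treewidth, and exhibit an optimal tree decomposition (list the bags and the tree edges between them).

Treewidth 1.
Bags: B1 = {1, 3}  B2 = {1, 2}  B3 = {0, 2}
Tree: B1–B2, B2–B3

Each bag holds 2 vertices, so the decomposition has width 1, which upper-bounds the treewidth. G has an edge, so its treewidth is at least 1. Combining the bounds, tw(G) = 1.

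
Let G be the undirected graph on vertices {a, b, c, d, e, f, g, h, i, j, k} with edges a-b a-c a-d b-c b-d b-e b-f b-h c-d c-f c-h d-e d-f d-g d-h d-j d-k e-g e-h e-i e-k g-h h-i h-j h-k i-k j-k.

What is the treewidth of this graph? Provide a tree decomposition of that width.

The largest bag has 4 vertices, giving width 3; this decomposition certifies tw(G) ≤ 3. Conversely, {a, b, c, d} is a clique of size 4, and the vertices of any clique must share a bag in every tree decomposition; so some bag has ≥ 4 vertices and tw(G) ≥ 3. The upper and lower bounds meet at 3, so that is the treewidth.

Treewidth 3.
One such decomposition:
Bags: B1 = {d, e, h, k}  B2 = {e, h, i, k}  B3 = {b, d, e, h}  B4 = {b, c, d, h}  B5 = {d, h, j, k}  B6 = {b, c, d, f}  B7 = {a, b, c, d}  B8 = {d, e, g, h}
Tree: B1–B2, B1–B3, B3–B4, B1–B5, B4–B6, B6–B7, B1–B8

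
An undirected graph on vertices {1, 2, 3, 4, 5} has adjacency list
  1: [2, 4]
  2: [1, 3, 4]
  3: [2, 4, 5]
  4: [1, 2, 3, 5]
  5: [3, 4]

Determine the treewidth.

A width-2 tree decomposition is:
Bags: B1 = {1, 2, 4}  B2 = {2, 3, 4}  B3 = {3, 4, 5}
Tree: B1–B2, B2–B3
Each bag holds 3 vertices, so the decomposition has width 2, which upper-bounds the treewidth. For the lower bound, the 3 vertices {1, 2, 4} are pairwise adjacent, and any tree decomposition puts a clique entirely inside one bag — forcing width ≥ 2. The upper and lower bounds meet at 2, so that is the treewidth.

2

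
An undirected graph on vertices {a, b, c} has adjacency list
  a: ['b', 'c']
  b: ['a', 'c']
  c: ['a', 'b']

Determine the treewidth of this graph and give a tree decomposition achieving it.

Treewidth 2.
One optimal decomposition is:
Bags: B1 = {a, b, c}
Tree: (single bag)

With just one bag of size 3, the width is 3 − 1 = 2, so tw(G) ≤ 2. On the other hand G contains the 3-clique {a, b, c}. A clique must lie in a single bag of any decomposition, so no decomposition can have width below 2. Therefore the treewidth is 2.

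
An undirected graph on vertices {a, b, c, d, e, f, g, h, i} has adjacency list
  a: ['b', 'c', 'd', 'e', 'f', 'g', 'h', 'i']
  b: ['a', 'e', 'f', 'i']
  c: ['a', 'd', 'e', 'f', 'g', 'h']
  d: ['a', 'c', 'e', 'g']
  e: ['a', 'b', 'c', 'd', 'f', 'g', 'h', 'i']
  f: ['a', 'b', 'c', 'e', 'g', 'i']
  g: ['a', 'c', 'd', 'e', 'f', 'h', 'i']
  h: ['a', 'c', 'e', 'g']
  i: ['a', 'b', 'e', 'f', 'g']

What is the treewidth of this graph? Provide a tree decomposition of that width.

Treewidth 4.
One such decomposition:
Bags: B1 = {a, c, d, e, g}  B2 = {a, c, e, f, g}  B3 = {a, e, f, g, i}  B4 = {a, c, e, g, h}  B5 = {a, b, e, f, i}
Tree: B1–B2, B2–B3, B2–B4, B3–B5

Each bag holds 5 vertices, so the decomposition has width 4, which upper-bounds the treewidth. On the other hand G contains the 5-clique {a, c, d, e, g}. A clique must lie in a single bag of any decomposition, so no decomposition can have width below 4. Therefore the treewidth is 4.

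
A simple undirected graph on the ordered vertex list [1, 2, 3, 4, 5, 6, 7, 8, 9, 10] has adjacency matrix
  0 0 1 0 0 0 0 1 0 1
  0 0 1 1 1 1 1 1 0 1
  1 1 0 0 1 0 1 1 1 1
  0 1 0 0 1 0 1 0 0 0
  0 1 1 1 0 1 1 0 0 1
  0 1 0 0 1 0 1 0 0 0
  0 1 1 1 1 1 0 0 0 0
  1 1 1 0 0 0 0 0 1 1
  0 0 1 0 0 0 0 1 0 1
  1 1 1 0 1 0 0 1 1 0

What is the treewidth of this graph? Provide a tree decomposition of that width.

Treewidth 3.
Bags: B1 = {2, 3, 8, 10}  B2 = {2, 3, 5, 10}  B3 = {2, 3, 5, 7}  B4 = {2, 4, 5, 7}  B5 = {3, 8, 9, 10}  B6 = {2, 5, 6, 7}  B7 = {1, 3, 8, 10}
Tree: B1–B2, B2–B3, B3–B4, B1–B5, B4–B6, B1–B7

Each bag holds 4 vertices, so the decomposition has width 3, which upper-bounds the treewidth. For the lower bound, the 4 vertices {1, 3, 8, 10} are pairwise adjacent, and any tree decomposition puts a clique entirely inside one bag — forcing width ≥ 3. Combining the bounds, tw(G) = 3.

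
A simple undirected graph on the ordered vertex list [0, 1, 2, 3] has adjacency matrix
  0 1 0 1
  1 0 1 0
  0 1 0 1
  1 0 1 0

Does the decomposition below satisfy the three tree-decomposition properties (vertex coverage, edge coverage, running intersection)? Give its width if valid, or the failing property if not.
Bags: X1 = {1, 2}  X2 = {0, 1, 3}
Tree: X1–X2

No — edge (3,2) lies in no bag.

A tree decomposition must satisfy three properties: every vertex lies in some bag; for every edge, both endpoints lie together in some bag; and for every vertex, the bags containing it form a connected subtree. Here edge (3,2) lies in no bag, so the decomposition is invalid.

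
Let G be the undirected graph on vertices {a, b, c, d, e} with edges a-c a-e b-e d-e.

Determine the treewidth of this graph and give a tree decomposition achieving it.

Treewidth 1.
Bags: B1 = {a, e}  B2 = {a, c}  B3 = {b, e}  B4 = {d, e}
Tree: B1–B2, B1–B3, B3–B4

Every bag has size at most 2, so the width is 2 − 1 = 1 and tw(G) ≤ 1. Since G has at least one edge (e.g. a–e), it is not an edgeless graph, so tw(G) ≥ 1. The upper and lower bounds meet at 1, so that is the treewidth.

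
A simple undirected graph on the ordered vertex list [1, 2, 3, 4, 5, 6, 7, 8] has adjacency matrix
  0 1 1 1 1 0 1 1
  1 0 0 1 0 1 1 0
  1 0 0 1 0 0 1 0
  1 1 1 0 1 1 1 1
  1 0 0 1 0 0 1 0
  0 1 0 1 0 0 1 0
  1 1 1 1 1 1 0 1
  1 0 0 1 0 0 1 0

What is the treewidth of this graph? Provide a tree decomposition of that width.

Each bag holds 4 vertices, so the decomposition has width 3, which upper-bounds the treewidth. Conversely, {1, 4, 7, 8} is a clique of size 4, and the vertices of any clique must share a bag in every tree decomposition; so some bag has ≥ 4 vertices and tw(G) ≥ 3. The upper and lower bounds meet at 3, so that is the treewidth.

Treewidth 3.
Bags: B1 = {1, 4, 5, 7}  B2 = {1, 4, 7, 8}  B3 = {1, 3, 4, 7}  B4 = {1, 2, 4, 7}  B5 = {2, 4, 6, 7}
Tree: B1–B2, B2–B3, B3–B4, B4–B5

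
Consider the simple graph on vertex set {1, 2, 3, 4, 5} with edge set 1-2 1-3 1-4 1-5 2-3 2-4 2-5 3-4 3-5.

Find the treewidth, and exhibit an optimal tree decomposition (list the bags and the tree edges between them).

Every bag has size at most 4, so the width is 4 − 1 = 3 and tw(G) ≤ 3. For the lower bound, the 4 vertices {1, 2, 3, 4} are pairwise adjacent, and any tree decomposition puts a clique entirely inside one bag — forcing width ≥ 3. Combining the bounds, tw(G) = 3.

Treewidth 3.
One such decomposition:
Bags: B1 = {1, 2, 3, 4}  B2 = {1, 2, 3, 5}
Tree: B1–B2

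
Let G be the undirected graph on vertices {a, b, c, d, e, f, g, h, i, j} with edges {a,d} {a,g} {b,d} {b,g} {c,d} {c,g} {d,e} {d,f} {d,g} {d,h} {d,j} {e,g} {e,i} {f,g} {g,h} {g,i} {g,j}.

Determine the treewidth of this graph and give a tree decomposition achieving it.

Treewidth 2.
Bags: B1 = {c, d, g}  B2 = {d, f, g}  B3 = {d, e, g}  B4 = {d, g, h}  B5 = {d, g, j}  B6 = {e, g, i}  B7 = {b, d, g}  B8 = {a, d, g}
Tree: B1–B2, B2–B3, B2–B4, B3–B5, B3–B6, B4–B7, B4–B8

Each bag holds 3 vertices, so the decomposition has width 2, which upper-bounds the treewidth. On the other hand G contains the 3-clique {d, f, g}. A clique must lie in a single bag of any decomposition, so no decomposition can have width below 2. The upper and lower bounds meet at 2, so that is the treewidth.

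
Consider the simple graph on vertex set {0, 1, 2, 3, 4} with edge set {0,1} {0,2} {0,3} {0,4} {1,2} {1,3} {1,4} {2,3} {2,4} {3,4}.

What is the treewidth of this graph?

4

A width-4 tree decomposition is:
Bags: B1 = {0, 1, 2, 3, 4}
Tree: (single bag)
With just one bag of size 5, the width is 5 − 1 = 4, so tw(G) ≤ 4. Conversely, {0, 1, 2, 3, 4} is a clique of size 5, and the vertices of any clique must share a bag in every tree decomposition; so some bag has ≥ 5 vertices and tw(G) ≥ 4. Therefore the treewidth is 4.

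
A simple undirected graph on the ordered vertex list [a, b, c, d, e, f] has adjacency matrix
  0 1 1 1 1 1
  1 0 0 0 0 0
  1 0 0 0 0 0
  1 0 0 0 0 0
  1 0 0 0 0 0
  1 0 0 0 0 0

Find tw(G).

A width-1 tree decomposition is:
Bags: B1 = {a, f}  B2 = {a, d}  B3 = {a, b}  B4 = {a, c}  B5 = {a, e}
Tree: B1–B2, B1–B3, B3–B4, B2–B5
Every bag has size at most 2, so the width is 2 − 1 = 1 and tw(G) ≤ 1. Since G has at least one edge (e.g. f–a), it is not an edgeless graph, so tw(G) ≥ 1. Combining the bounds, tw(G) = 1.

1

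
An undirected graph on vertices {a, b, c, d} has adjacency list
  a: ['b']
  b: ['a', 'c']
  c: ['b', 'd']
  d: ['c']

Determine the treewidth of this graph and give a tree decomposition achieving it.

The largest bag has 2 vertices, giving width 1; this decomposition certifies tw(G) ≤ 1. Since G has at least one edge (e.g. d–c), it is not an edgeless graph, so tw(G) ≥ 1. Therefore the treewidth is 1.

Treewidth 1.
One such decomposition:
Bags: B1 = {c, d}  B2 = {b, c}  B3 = {a, b}
Tree: B1–B2, B2–B3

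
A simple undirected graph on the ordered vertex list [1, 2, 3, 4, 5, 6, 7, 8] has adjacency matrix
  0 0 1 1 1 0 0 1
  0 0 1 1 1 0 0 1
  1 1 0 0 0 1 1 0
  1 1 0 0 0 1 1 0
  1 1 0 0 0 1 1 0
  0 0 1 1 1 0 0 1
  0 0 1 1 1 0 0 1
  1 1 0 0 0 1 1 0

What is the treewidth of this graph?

A width-4 tree decomposition is:
Bags: B1 = {3, 4, 5, 7, 8}  B2 = {1, 3, 4, 5, 8}  B3 = {2, 3, 4, 5, 8}  B4 = {3, 4, 5, 6, 8}
Tree: B1–B2, B2–B3, B3–B4
Each bag holds 5 vertices, so the decomposition has width 4, which upper-bounds the treewidth. For the lower bound: the 5 vertex sets {3,7}, {1,8}, {2,4}, {5}, {6} are disjoint, each induces a connected subgraph, and every pair is joined by at least one edge of G. Contracting each set to a single vertex therefore yields K_{5} as a minor, and since treewidth is minor-monotone, tw(G) ≥ tw(K_{5}) = 4. Combining the bounds, tw(G) = 4.

4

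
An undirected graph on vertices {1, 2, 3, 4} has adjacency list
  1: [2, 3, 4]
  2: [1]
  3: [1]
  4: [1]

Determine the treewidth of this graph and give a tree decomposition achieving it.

Treewidth 1.
One optimal decomposition is:
Bags: B1 = {1, 3}  B2 = {1, 4}  B3 = {1, 2}
Tree: B1–B2, B2–B3

Each bag holds 2 vertices, so the decomposition has width 1, which upper-bounds the treewidth. Any graph with an edge has treewidth ≥ 1, and G has the edge 3–1. Therefore the treewidth is 1.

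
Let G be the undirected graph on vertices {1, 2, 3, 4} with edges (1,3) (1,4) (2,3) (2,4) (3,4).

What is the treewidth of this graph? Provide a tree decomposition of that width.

Every bag has size at most 3, so the width is 3 − 1 = 2 and tw(G) ≤ 2. On the other hand G contains the 3-clique {1, 3, 4}. A clique must lie in a single bag of any decomposition, so no decomposition can have width below 2. Therefore the treewidth is 2.

Treewidth 2.
Bags: B1 = {2, 3, 4}  B2 = {1, 3, 4}
Tree: B1–B2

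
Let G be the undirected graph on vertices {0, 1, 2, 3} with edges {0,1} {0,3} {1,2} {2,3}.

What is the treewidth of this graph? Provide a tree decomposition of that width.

Each bag holds 3 vertices, so the decomposition has width 2, which upper-bounds the treewidth. The edges 1–2–3–0–1 form a cycle, so G is not a tree and its treewidth is at least 2. Combining the bounds, tw(G) = 2.

Treewidth 2.
One optimal decomposition is:
Bags: B1 = {1, 2, 3}  B2 = {0, 1, 3}
Tree: B1–B2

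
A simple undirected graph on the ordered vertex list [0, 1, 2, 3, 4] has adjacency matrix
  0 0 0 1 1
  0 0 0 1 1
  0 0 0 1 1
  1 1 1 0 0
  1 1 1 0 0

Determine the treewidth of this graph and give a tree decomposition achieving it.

Each bag holds 3 vertices, so the decomposition has width 2, which upper-bounds the treewidth. The edges 0–3–1–4–0 form a cycle, so G is not a tree and its treewidth is at least 2. Hence tw(G) = 2 exactly.

Treewidth 2.
One optimal decomposition is:
Bags: B1 = {0, 3, 4}  B2 = {1, 3, 4}  B3 = {2, 3, 4}
Tree: B1–B2, B2–B3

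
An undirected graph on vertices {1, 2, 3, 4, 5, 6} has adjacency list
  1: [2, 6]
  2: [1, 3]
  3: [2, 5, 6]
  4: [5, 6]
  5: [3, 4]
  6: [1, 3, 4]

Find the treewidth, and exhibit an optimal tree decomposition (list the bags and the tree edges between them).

Treewidth 2.
One such decomposition:
Bags: B1 = {1, 2, 3}  B2 = {1, 3, 6}  B3 = {3, 5, 6}  B4 = {4, 5, 6}
Tree: B1–B2, B2–B3, B3–B4

Each bag holds 3 vertices, so the decomposition has width 2, which upper-bounds the treewidth. Since 2–1–6–3–2 is a cycle in G, G is not acyclic. Forests are exactly the graphs of treewidth ≤ 1, so tw(G) ≥ 2. Therefore the treewidth is 2.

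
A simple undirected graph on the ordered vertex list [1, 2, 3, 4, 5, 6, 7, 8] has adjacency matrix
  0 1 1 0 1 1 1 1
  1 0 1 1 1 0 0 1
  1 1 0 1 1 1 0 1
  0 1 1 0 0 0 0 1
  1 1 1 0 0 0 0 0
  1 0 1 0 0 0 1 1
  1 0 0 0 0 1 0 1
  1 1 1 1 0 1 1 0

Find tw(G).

A width-3 tree decomposition is:
Bags: B1 = {1, 2, 3, 8}  B2 = {2, 3, 4, 8}  B3 = {1, 3, 6, 8}  B4 = {1, 6, 7, 8}  B5 = {1, 2, 3, 5}
Tree: B1–B2, B1–B3, B3–B4, B1–B5
The largest bag has 4 vertices, giving width 3; this decomposition certifies tw(G) ≤ 3. Conversely, {1, 2, 3, 8} is a clique of size 4, and the vertices of any clique must share a bag in every tree decomposition; so some bag has ≥ 4 vertices and tw(G) ≥ 3. The upper and lower bounds meet at 3, so that is the treewidth.

3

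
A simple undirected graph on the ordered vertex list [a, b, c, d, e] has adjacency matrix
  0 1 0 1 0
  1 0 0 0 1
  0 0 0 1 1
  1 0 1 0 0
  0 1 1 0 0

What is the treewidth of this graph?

2

A width-2 tree decomposition is:
Bags: B1 = {b, c, e}  B2 = {a, b, c}  B3 = {a, c, d}
Tree: B1–B2, B2–B3
Each bag holds 3 vertices, so the decomposition has width 2, which upper-bounds the treewidth. The edges c–e–b–a–d–c form a cycle, so G is not a tree and its treewidth is at least 2. The upper and lower bounds meet at 2, so that is the treewidth.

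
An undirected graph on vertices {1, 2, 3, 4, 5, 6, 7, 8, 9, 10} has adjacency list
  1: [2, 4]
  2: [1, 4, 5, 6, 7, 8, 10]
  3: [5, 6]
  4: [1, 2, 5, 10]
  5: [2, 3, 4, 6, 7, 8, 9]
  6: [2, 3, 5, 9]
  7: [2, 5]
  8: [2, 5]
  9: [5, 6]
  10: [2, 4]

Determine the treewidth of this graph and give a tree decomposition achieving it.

The largest bag has 3 vertices, giving width 2; this decomposition certifies tw(G) ≤ 2. On the other hand G contains the 3-clique {5, 6, 9}. A clique must lie in a single bag of any decomposition, so no decomposition can have width below 2. Hence tw(G) = 2 exactly.

Treewidth 2.
Bags: B1 = {2, 4, 5}  B2 = {1, 2, 4}  B3 = {2, 5, 6}  B4 = {2, 4, 10}  B5 = {2, 5, 7}  B6 = {3, 5, 6}  B7 = {2, 5, 8}  B8 = {5, 6, 9}
Tree: B1–B2, B1–B3, B1–B4, B1–B5, B3–B6, B3–B7, B3–B8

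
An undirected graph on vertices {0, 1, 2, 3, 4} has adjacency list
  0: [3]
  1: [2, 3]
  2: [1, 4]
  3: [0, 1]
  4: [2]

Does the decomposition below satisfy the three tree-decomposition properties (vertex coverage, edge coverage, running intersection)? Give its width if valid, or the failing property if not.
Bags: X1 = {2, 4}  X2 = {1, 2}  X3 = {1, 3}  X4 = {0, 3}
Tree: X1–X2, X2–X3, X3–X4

Yes; width 1.

Every vertex of G appears in some bag (union = {0, 1, 2, 3, 4}); every edge is covered by a bag; and for each vertex v the set of bags containing v is connected in the bag tree. The decomposition is therefore valid. The largest bag has 2 vertices, so the width is 1.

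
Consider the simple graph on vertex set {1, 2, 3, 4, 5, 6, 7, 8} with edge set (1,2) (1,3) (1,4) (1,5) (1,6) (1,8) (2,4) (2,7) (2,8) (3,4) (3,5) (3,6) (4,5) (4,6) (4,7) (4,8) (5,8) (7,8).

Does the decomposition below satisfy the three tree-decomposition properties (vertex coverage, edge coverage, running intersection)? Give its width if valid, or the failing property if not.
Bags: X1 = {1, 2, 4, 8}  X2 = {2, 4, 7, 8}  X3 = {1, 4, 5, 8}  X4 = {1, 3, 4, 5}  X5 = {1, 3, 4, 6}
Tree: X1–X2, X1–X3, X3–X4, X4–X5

Yes; width 3.

Checking the three conditions: (i) the bags cover all of {1, 2, 3, 4, 5, 6, 7, 8}; (ii) for each edge, some bag contains both endpoints; (iii) the bags containing any fixed vertex form a subtree. All hold, so the decomposition is valid with width 4 − 1 = 3.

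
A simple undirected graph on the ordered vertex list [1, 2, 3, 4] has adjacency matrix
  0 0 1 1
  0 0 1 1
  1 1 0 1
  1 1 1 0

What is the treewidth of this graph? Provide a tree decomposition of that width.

Treewidth 2.
One such decomposition:
Bags: B1 = {1, 3, 4}  B2 = {2, 3, 4}
Tree: B1–B2

Every bag has size at most 3, so the width is 3 − 1 = 2 and tw(G) ≤ 2. Conversely, {1, 3, 4} is a clique of size 3, and the vertices of any clique must share a bag in every tree decomposition; so some bag has ≥ 3 vertices and tw(G) ≥ 2. Combining the bounds, tw(G) = 2.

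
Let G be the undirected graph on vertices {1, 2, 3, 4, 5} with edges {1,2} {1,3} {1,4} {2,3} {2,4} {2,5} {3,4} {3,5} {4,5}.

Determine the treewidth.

3

A width-3 tree decomposition is:
Bags: B1 = {1, 2, 3, 4}  B2 = {2, 3, 4, 5}
Tree: B1–B2
Every bag has size at most 4, so the width is 4 − 1 = 3 and tw(G) ≤ 3. Conversely, {1, 2, 3, 4} is a clique of size 4, and the vertices of any clique must share a bag in every tree decomposition; so some bag has ≥ 4 vertices and tw(G) ≥ 3. Hence tw(G) = 3 exactly.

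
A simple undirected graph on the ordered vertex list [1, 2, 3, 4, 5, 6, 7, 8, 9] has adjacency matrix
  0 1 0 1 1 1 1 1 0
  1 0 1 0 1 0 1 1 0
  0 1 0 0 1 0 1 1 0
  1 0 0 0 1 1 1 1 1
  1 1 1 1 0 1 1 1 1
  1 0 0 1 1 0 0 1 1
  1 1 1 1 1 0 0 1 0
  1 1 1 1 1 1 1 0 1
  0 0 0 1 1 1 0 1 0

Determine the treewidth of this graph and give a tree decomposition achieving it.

Every bag has size at most 5, so the width is 5 − 1 = 4 and tw(G) ≤ 4. On the other hand G contains the 5-clique {1, 2, 5, 7, 8}. A clique must lie in a single bag of any decomposition, so no decomposition can have width below 4. The upper and lower bounds meet at 4, so that is the treewidth.

Treewidth 4.
Bags: B1 = {1, 4, 5, 7, 8}  B2 = {1, 2, 5, 7, 8}  B3 = {1, 4, 5, 6, 8}  B4 = {2, 3, 5, 7, 8}  B5 = {4, 5, 6, 8, 9}
Tree: B1–B2, B1–B3, B2–B4, B3–B5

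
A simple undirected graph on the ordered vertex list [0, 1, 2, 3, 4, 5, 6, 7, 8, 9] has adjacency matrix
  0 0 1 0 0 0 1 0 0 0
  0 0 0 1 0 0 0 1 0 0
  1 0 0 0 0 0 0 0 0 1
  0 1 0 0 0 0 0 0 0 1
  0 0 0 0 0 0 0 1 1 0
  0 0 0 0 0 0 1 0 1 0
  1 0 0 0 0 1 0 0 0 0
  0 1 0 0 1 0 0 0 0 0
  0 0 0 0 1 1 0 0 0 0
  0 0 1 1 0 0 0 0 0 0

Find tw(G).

2

A width-2 tree decomposition is:
Bags: B1 = {0, 2, 9}  B2 = {0, 6, 9}  B3 = {5, 6, 9}  B4 = {5, 8, 9}  B5 = {4, 8, 9}  B6 = {4, 7, 9}  B7 = {1, 7, 9}  B8 = {1, 3, 9}
Tree: B1–B2, B2–B3, B3–B4, B4–B5, B5–B6, B6–B7, B7–B8
Every bag has size at most 3, so the width is 3 − 1 = 2 and tw(G) ≤ 2. Since 9–2–0–6–5–8–4–7–1–3–9 is a cycle in G, G is not acyclic. Forests are exactly the graphs of treewidth ≤ 1, so tw(G) ≥ 2. Hence tw(G) = 2 exactly.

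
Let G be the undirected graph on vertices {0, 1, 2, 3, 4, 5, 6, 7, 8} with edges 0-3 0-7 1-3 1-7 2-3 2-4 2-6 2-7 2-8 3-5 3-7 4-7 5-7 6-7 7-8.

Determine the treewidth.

A width-2 tree decomposition is:
Bags: B1 = {2, 6, 7}  B2 = {2, 3, 7}  B3 = {2, 4, 7}  B4 = {1, 3, 7}  B5 = {0, 3, 7}  B6 = {3, 5, 7}  B7 = {2, 7, 8}
Tree: B1–B2, B2–B3, B2–B4, B4–B5, B5–B6, B2–B7
Each bag holds 3 vertices, so the decomposition has width 2, which upper-bounds the treewidth. For the lower bound, the 3 vertices {0, 3, 7} are pairwise adjacent, and any tree decomposition puts a clique entirely inside one bag — forcing width ≥ 2. Hence tw(G) = 2 exactly.

2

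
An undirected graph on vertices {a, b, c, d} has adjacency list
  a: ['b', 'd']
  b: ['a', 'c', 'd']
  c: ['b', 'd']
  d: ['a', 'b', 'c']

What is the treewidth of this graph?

A width-2 tree decomposition is:
Bags: B1 = {b, c, d}  B2 = {a, b, d}
Tree: B1–B2
Every bag has size at most 3, so the width is 3 − 1 = 2 and tw(G) ≤ 2. For the lower bound, the 3 vertices {b, c, d} are pairwise adjacent, and any tree decomposition puts a clique entirely inside one bag — forcing width ≥ 2. The upper and lower bounds meet at 2, so that is the treewidth.

2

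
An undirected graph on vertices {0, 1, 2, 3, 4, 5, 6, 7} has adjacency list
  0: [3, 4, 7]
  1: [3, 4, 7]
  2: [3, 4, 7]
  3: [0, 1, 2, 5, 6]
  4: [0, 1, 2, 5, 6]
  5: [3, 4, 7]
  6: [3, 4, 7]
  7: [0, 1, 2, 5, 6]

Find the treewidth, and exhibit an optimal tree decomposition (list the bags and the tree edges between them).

Treewidth 3.
Bags: B1 = {3, 4, 5, 7}  B2 = {1, 3, 4, 7}  B3 = {0, 3, 4, 7}  B4 = {2, 3, 4, 7}  B5 = {3, 4, 6, 7}
Tree: B1–B2, B2–B3, B3–B4, B4–B5

The largest bag has 4 vertices, giving width 3; this decomposition certifies tw(G) ≤ 3. For the lower bound: the 4 vertex sets {4,5}, {1,7}, {3}, {0} are disjoint, each induces a connected subgraph, and every pair is joined by at least one edge of G. Contracting each set to a single vertex therefore yields K_{4} as a minor, and since treewidth is minor-monotone, tw(G) ≥ tw(K_{4}) = 3. Hence tw(G) = 3 exactly.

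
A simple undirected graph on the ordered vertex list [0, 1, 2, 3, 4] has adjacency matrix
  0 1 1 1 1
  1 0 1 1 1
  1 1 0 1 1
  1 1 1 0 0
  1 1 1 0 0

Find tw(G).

A width-3 tree decomposition is:
Bags: B1 = {0, 1, 2, 4}  B2 = {0, 1, 2, 3}
Tree: B1–B2
Every bag has size at most 4, so the width is 4 − 1 = 3 and tw(G) ≤ 3. For the lower bound, the 4 vertices {0, 1, 2, 3} are pairwise adjacent, and any tree decomposition puts a clique entirely inside one bag — forcing width ≥ 3. Therefore the treewidth is 3.

3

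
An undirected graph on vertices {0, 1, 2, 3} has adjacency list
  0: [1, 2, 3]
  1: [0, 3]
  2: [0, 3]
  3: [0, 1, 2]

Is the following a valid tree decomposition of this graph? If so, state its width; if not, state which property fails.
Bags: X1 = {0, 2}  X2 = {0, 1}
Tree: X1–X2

A tree decomposition must satisfy three properties: every vertex lies in some bag; for every edge, both endpoints lie together in some bag; and for every vertex, the bags containing it form a connected subtree. Here vertex 3 appears in no bag, so the decomposition is invalid.

No — vertex 3 appears in no bag.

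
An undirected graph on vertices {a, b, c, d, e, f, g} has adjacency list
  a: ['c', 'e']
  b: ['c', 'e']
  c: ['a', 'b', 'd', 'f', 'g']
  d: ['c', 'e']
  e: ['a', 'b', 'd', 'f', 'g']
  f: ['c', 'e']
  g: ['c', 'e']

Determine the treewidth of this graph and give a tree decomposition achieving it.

The largest bag has 3 vertices, giving width 2; this decomposition certifies tw(G) ≤ 2. For the lower bound, G contains the cycle c–g–e–b–c, so G is not a forest; only forests have treewidth ≤ 1, hence tw(G) ≥ 2. Combining the bounds, tw(G) = 2.

Treewidth 2.
One optimal decomposition is:
Bags: B1 = {c, e, g}  B2 = {b, c, e}  B3 = {c, d, e}  B4 = {c, e, f}  B5 = {a, c, e}
Tree: B1–B2, B2–B3, B3–B4, B4–B5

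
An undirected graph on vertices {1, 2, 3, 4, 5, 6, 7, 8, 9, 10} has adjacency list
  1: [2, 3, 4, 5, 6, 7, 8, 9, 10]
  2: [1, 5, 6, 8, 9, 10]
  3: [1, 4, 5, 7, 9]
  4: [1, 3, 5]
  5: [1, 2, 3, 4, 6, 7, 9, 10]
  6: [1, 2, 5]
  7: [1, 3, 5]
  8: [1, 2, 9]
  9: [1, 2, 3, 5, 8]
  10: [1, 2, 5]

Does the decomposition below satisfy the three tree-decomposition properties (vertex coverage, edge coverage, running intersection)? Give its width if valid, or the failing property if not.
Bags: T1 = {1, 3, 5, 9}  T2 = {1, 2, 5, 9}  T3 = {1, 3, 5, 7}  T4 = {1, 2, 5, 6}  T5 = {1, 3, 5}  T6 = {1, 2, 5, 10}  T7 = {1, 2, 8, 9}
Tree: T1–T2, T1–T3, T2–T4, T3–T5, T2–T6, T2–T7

A tree decomposition must satisfy three properties: every vertex lies in some bag; for every edge, both endpoints lie together in some bag; and for every vertex, the bags containing it form a connected subtree. Here vertex 4 appears in no bag, so the decomposition is invalid.

No — vertex 4 appears in no bag.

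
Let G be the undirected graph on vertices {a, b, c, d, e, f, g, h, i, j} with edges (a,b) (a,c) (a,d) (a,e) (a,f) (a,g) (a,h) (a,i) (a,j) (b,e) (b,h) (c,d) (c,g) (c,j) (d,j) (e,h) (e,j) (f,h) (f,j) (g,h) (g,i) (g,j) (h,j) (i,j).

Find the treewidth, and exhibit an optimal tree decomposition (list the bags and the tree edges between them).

Treewidth 3.
Bags: B1 = {a, g, i, j}  B2 = {a, g, h, j}  B3 = {a, f, h, j}  B4 = {a, e, h, j}  B5 = {a, b, e, h}  B6 = {a, c, g, j}  B7 = {a, c, d, j}
Tree: B1–B2, B2–B3, B2–B4, B4–B5, B2–B6, B6–B7

The largest bag has 4 vertices, giving width 3; this decomposition certifies tw(G) ≤ 3. For the lower bound, the 4 vertices {a, c, d, j} are pairwise adjacent, and any tree decomposition puts a clique entirely inside one bag — forcing width ≥ 3. Combining the bounds, tw(G) = 3.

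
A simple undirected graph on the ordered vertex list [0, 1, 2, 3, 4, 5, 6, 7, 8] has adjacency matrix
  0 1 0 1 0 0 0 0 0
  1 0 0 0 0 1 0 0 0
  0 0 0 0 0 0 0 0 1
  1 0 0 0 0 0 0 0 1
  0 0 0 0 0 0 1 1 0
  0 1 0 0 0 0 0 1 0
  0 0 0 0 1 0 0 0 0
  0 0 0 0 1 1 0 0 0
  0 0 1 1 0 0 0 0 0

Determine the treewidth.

1

A width-1 tree decomposition is:
Bags: B1 = {2, 8}  B2 = {3, 8}  B3 = {0, 3}  B4 = {0, 1}  B5 = {1, 5}  B6 = {5, 7}  B7 = {4, 7}  B8 = {4, 6}
Tree: B1–B2, B2–B3, B3–B4, B4–B5, B5–B6, B6–B7, B7–B8
Each bag holds 2 vertices, so the decomposition has width 1, which upper-bounds the treewidth. Since G has at least one edge (e.g. 2–8), it is not an edgeless graph, so tw(G) ≥ 1. The upper and lower bounds meet at 1, so that is the treewidth.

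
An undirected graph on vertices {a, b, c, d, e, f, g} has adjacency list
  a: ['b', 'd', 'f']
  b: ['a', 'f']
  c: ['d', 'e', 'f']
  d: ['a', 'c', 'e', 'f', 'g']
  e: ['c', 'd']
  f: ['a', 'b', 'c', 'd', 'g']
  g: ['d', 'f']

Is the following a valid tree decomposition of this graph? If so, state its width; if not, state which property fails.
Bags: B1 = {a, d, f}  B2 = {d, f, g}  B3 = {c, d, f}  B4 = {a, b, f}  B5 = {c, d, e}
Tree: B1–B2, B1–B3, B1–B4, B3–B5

Yes; width 2.

Vertex coverage: the bags together contain {a, b, c, d, e, f, g}, the full vertex set. Edge coverage: each edge of G has both endpoints in at least one bag. Running intersection: for every vertex, the bags containing it form a connected subtree. All three properties hold, so this is a valid tree decomposition of width max|bag| − 1 = 2, and hence tw(G) ≤ 2.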